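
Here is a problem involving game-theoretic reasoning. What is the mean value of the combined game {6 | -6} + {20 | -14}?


G1 = {6 | -6}, G2 = {20 | -14}
Each is a switch {a | b} with numbers a > b; its mean value is (a + b)/2, and mean value is additive over game sums: m(G1 + G2) = m(G1) + m(G2).
Mean of G1 = (6 + (-6))/2 = 0/2 = 0
Mean of G2 = (20 + (-14))/2 = 6/2 = 3
Mean of G1 + G2 = 0 + 3 = 3

3


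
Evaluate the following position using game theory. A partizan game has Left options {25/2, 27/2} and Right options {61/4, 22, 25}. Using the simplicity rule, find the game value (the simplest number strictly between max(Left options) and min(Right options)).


Left options: {25/2, 27/2}, max = 27/2
Right options: {61/4, 22, 25}, min = 61/4
All options are numbers and max(Left) < min(Right), so by the simplicity theorem the value is the simplest (earliest-born) number strictly between 27/2 and 61/4.
Integers 14 through 15 all lie strictly between 27/2 and 61/4.
Among integers, the simplest (lowest birthday = smallest |n|; 0 is born on day 0, +-n on day n) is 14.
No non-integer in the interval can be simpler: if x is a non-integer in the interval, then floor(x) or ceil(x) also lies in the interval (the interval contains an integer), and both are proper prefixes of x's sign expansion, i.e. born earlier. So the game value is 14.
Game value = 14

14


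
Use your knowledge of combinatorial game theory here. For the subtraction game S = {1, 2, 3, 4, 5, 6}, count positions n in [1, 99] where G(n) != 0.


Subtraction set S = {1, 2, 3, 4, 5, 6}, so G(n) = n mod 7.
G(n) = 0 when n is a multiple of 7.
Multiples of 7 in [1, 99]: 14
N-positions (nonzero Grundy) = 99 - 14 = 85

85


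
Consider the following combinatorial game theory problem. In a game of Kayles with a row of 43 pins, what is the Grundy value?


Kayles: a move removes 1 or 2 adjacent pins from a contiguous row.
Removing pins from a row of k leaves two independent rows (a, b) with a + b = k - 1 (one pin) or a + b = k - 2 (two pins); an end removal gives a = 0.
By Sprague-Grundy, G(k) = mex{ G(a) XOR G(b) } over all these splits. G(0) = 0.
G(1): splits (0,0):0^0=0 -> mex({0}) = 1
G(2): splits (0,1):0^1=1 (0,0):0^0=0 -> mex({0, 1}) = 2
G(3): splits (0,2):0^2=2 (1,1):1^1=0 (0,1):0^1=1 -> mex({0, 1, 2}) = 3
G(4): splits (0,3):0^3=3 (1,2):1^2=3 (0,2):0^2=2 (1,1):1^1=0 -> mex({0, 2, 3}) = 1
G(5): splits (0,4):0^1=1 (1,3):1^3=2 (2,2):2^2=0 (0,3):0^3=3 (1,2):1^2=3 -> mex({0, 1, 2, 3}) = 4
G(6) = mex({0, 1, 2, 4}) = 3
G(7) = mex({0, 1, 3, 4, 5}) = 2
G(8) = mex({0, 2, 3, 5, 6}) = 1
G(9) = mex({0, 1, 2, 3, 6, 7}) = 4
G(10) = mex({0, 1, 3, 4, 5, 7}) = 2
G(11) = mex({0, 1, 2, 3, 4, 5}) = 6
G(12) = mex({0, 1, 2, 3, 5, 6, 7}) = 4
G(13) = mex({0, 2, 3, 4, 6, 7}) = 1
G(14) = mex({0, 1, 4, 5, 6, 7}) = 2
G(15) = mex({0, 1, 2, 3, 4, 5, 6}) = 7
G(16) = mex({0, 2, 3, 5, 6, 7}) = 1
G(17) = mex({0, 1, 2, 3, 5, 6, 7}) = 4
G(18) = mex({0, 1, 2, 4, 5, 6}) = 3
G(19) = mex({0, 1, 3, 4, 5, 7}) = 2
G(20) = mex({0, 2, 3, 4, 5, 6, 7}) = 1
G(21) = mex({0, 1, 2, 3, 5, 6, 7}) = 4
G(22) = mex({0, 1, 2, 3, 4, 5, 7}) = 6
G(23) = mex({0, 1, 2, 3, 4, 5, 6}) = 7
G(24) = mex({0, 1, 2, 3, 5, 6, 7}) = 4
G(25) = mex({0, 2, 3, 4, 6, 7}) = 1
G(26) = mex({0, 1, 3, 4, 5, 6, 7}) = 2
G(27) = mex({0, 1, 2, 3, 4, 5, 6, 7}) = 8
G(28) = mex({0, 1, 2, 3, 4, 6, 7, 8}) = 5
G(29) = mex({0, 1, 2, 3, 5, 6, 7, 8, 9}) = 4
G(30) = mex({0, 1, 2, 3, 4, 5, 6, 9, 10}) = 7
G(31) = mex({0, 1, 3, 4, 5, 7, 10, 11}) = 2
G(32) = mex({0, 2, 3, 4, 5, 6, 7, 9, 11}) = 1
G(33) = mex({0, 1, 2, 3, 4, 5, 6, 7, 9, 12}) = 8
G(34) = mex({0, 1, 2, 3, 4, 5, 7, 8, 11, 12}) = 6
G(35) = mex({0, 1, 2, 3, 4, 5, 6, 8, 9, 10, 11}) = 7
G(36) = mex({0, 1, 2, 3, 5, 6, 7, 9, 10}) = 4
G(37) = mex({0, 2, 3, 4, 6, 7, 9, 10, 11, 12}) = 1
G(38) = mex({0, 1, 3, 4, 5, 6, 7, 9, 10, 11, 12}) = 2
G(39) = mex({0, 1, 2, 4, 5, 6, 7, 9, 10, 12, 14}) = 3
G(40) = mex({0, 2, 3, 4, 6, 7, 11, 12, 14}) = 1
G(41) = mex({0, 1, 2, 3, 5, 6, 7, 9, 10, 11, 12}) = 4
G(42) = mex({0, 1, 2, 3, 4, 5, 6, 9, 10}) = 7
G(43) = mex({0, 1, 3, 4, 5, 7, 9, 10, 12, 15}) = 2
Therefore G(43) = 2.

2


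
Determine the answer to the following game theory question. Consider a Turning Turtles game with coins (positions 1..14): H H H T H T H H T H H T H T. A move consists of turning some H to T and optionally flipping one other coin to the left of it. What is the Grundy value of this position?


Coins: H H H T H T H H T H H T H T
Key fact: a single head at position k behaves exactly like a Nim heap of size k (turning it to T and optionally flipping a coin at j < k corresponds to moving the heap from k to j, or to 0), and heads combine as a disjunctive sum (two heads at the same place would cancel, matching j XOR j = 0). So the Nim-value is the XOR of the 1-indexed positions of the heads.
Face-up positions (1-indexed): [1, 2, 3, 5, 7, 8, 10, 11, 13]
XOR 0 with 1: 0 XOR 1 = 1
XOR 1 with 2: 1 XOR 2 = 3
XOR 3 with 3: 3 XOR 3 = 0
XOR 0 with 5: 0 XOR 5 = 5
XOR 5 with 7: 5 XOR 7 = 2
XOR 2 with 8: 2 XOR 8 = 10
XOR 10 with 10: 10 XOR 10 = 0
XOR 0 with 11: 0 XOR 11 = 11
XOR 11 with 13: 11 XOR 13 = 6
Nim-value = 6

6


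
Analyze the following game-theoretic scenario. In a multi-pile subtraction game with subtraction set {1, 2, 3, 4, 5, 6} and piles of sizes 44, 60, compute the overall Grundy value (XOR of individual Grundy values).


Subtraction set: {1, 2, 3, 4, 5, 6}
For this subtraction set, G(n) = n mod 7 (period = max + 1 = 7).
Pile 1 (size 44): G(44) = 44 mod 7 = 2
Pile 2 (size 60): G(60) = 60 mod 7 = 4
Total Grundy value = XOR of all: 2 XOR 4 = 6

6


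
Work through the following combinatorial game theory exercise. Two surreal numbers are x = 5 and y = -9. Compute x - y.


x = 5, y = -9
x - y = 5 - -9 = 14

14


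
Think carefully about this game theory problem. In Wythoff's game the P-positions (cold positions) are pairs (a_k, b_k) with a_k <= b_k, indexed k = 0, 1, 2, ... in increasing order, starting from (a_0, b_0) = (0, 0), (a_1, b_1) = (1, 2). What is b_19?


By Wythoff's theorem, a_k = floor(k * phi) and b_k = floor(k * phi^2) = a_k + k, where phi = (1 + sqrt(5))/2 is the golden ratio.
phi = (1 + sqrt(5))/2 = 1.618034
phi^2 = phi + 1 = 2.618034
k = 19
k * phi^2 = 19 * 2.618034 = 49.742646
b_19 = floor(k * phi^2) = 49 (check: a_19 + k = 30 + 19 = 49)

49


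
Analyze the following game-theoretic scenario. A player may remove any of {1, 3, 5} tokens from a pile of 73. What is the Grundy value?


The subtraction set is S = {1, 3, 5}.
G(k) = mex{ G(k - s) : s in S, s <= k }. We compute iteratively: G(0) = 0.
G(1) = mex({0}) = 1
G(2) = mex({1}) = 0
G(3) = mex({0}) = 1
G(4) = mex({1}) = 0
G(5) = mex({0}) = 1
G(6) = mex({1}) = 0
Observe that G(2)..G(6) = 0, 1, 0, 1, 0 repeats G(0)..G(4) = 0, 1, 0, 1, 0.
For k >= max(S) = 5, G(k) is determined by the previous 5 values G(k-5)..G(k-1); a window of 5 consecutive values has recurred shifted by 2, so by induction G(k + 2) = G(k) for all k >= 0: the sequence is periodic from the start with period 2.
One period: G(0..1) = 0, 1.
73 mod 2 = 1, so G(73) = G(1) = 1.

1


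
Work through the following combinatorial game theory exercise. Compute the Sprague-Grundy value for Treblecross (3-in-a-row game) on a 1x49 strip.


Treblecross: place X on empty cells; 3-in-a-row wins.
Playing within two cells of an existing X lets the opponent win at once, so sensible play treats the cells i-2..i+2 around each X as dead. The player left with no safe cell loses, so this is a normal-play take-away game on strips of safe cells.
Placing X at cell i (0-indexed) of a strip of k safe cells leaves independent strips of sizes max(0, i-2) and max(0, k-i-3). Hence G(k) = mex{ G(max(0,i-2)) XOR G(max(0,k-i-3)) : 0 <= i < k }, with G(0) = 0.
G(1): splits (0,0):0^0=0 -> mex({0}) = 1
G(2): splits (0,0):0^0=0 -> mex({0}) = 1
G(3): splits (0,0):0^0=0 -> mex({0}) = 1
G(4): splits (0,1):0^1=1 (0,0):0^0=0 -> mex({0, 1}) = 2
G(5): splits (0,2):0^1=1 (0,1):0^1=1 (0,0):0^0=0 -> mex({0, 1}) = 2
G(6) = mex({1}) = 0
G(7) = mex({0, 1, 2}) = 3
G(8) = mex({0, 1, 2}) = 3
G(9) = mex({0, 2}) = 1
G(10) = mex({0, 2, 3}) = 1
G(11) = mex({0, 3}) = 1
G(12) = mex({1, 3}) = 0
G(13) = mex({0, 1, 2, 3}) = 4
G(14) = mex({0, 1, 2}) = 3
G(15) = mex({0, 1, 2}) = 3
G(16) = mex({0, 1, 2, 4}) = 3
G(17) = mex({0, 1, 3, 4}) = 2
G(18) = mex({0, 1, 3, 4}) = 2
G(19) = mex({0, 1, 3, 5}) = 2
G(20) = mex({0, 1, 2, 3, 5}) = 4
G(21) = mex({0, 1, 2, 3, 5}) = 4
G(22) = mex({1, 2, 6}) = 0
G(23) = mex({0, 1, 2, 3, 4, 6}) = 5
G(24) = mex({0, 1, 2, 3, 4}) = 5
G(25) = mex({0, 1, 3, 4, 7}) = 2
G(26) = mex({0, 1, 3, 4, 5, 7}) = 2
G(27) = mex({0, 1, 3, 5}) = 2
G(28) = mex({0, 1, 2, 5}) = 3
G(29) = mex({0, 1, 2, 4, 5, 6}) = 3
G(30) = mex({1, 2, 4, 6}) = 0
G(31) = mex({0, 1, 2, 3, 4, 6}) = 5
G(32) = mex({1, 2, 3, 4, 7}) = 0
G(33) = mex({0, 3, 7}) = 1
G(34) = mex({0, 2, 3, 5, 7}) = 1
G(35) = mex({0, 2, 3, 5, 6}) = 1
G(36) = mex({0, 1, 2, 5, 6}) = 3
G(37) = mex({0, 1, 2, 4, 5, 6}) = 3
G(38) = mex({0, 1, 2, 4}) = 3
G(39) = mex({0, 1, 2, 3, 4, 7}) = 5
G(40) = mex({0, 1, 2, 3, 4, 5, 7}) = 6
G(41) = mex({0, 1, 2, 3, 5, 7}) = 4
G(42) = mex({0, 1, 2, 3, 5, 6, 7}) = 4
G(43) = mex({0, 2, 3, 5, 6}) = 1
G(44) = mex({1, 2, 3, 4, 5, 6}) = 0
G(45) = mex({0, 1, 2, 3, 4, 6, 7}) = 5
G(46) = mex({0, 1, 2, 3, 4, 7}) = 5
G(47) = mex({0, 1, 2, 3, 4, 5, 7}) = 6
G(48) = mex({0, 1, 2, 3, 4, 5, 7}) = 6
G(49) = mex({0, 1, 3, 4, 5, 7}) = 2
Therefore G(49) = 2.

2


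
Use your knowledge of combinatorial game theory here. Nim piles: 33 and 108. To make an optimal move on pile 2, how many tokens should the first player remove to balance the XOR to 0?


Piles: 33 and 108
Current XOR: 33 XOR 108 = 77 (non-zero, so this is an N-position).
To make the XOR zero, we need to find a move that balances the piles.
For pile 2 (size 108): target = 108 XOR 77 = 33
We reduce pile 2 from 108 to 33.
Tokens removed: 108 - 33 = 75
Verification: 33 XOR 33 = 0

75


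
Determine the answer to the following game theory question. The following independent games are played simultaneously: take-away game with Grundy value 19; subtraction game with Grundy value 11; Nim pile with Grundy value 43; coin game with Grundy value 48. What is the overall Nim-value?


By the Sprague-Grundy theorem, the Grundy value of a sum of games is the XOR of individual Grundy values.
take-away game: Grundy value = 19. Running XOR: 0 XOR 19 = 19
subtraction game: Grundy value = 11. Running XOR: 19 XOR 11 = 24
Nim pile: Grundy value = 43. Running XOR: 24 XOR 43 = 51
coin game: Grundy value = 48. Running XOR: 51 XOR 48 = 3
The combined Grundy value is 3.

3


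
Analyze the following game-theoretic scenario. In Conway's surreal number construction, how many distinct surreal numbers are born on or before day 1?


Day 0: {|} = 0 is born. Count = 1.
Day n: the number of surreal numbers born by day n is 2^(n+1) - 1.
By day 0: 2^1 - 1 = 1
By day 1: 2^2 - 1 = 3
By day 1: 3 surreal numbers.

3


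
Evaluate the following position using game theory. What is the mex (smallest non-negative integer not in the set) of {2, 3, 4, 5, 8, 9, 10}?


Set = {2, 3, 4, 5, 8, 9, 10}
0 is NOT in the set. This is the mex.
mex = 0

0


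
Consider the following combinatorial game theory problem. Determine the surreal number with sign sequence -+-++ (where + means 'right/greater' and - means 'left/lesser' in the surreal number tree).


Sign expansion: -+-++
Rule: track bounds (lo, hi), initially (-inf, +inf). On '+', the current value becomes lo and we move to the simplest number in (value, hi): value + 1 if hi = +inf, otherwise the midpoint (value + hi)/2. On '-', the current value becomes hi and we move to value - 1 if lo = -inf, otherwise the midpoint (lo + value)/2.
Start at 0.
Step 1: sign = -, move left. Bounds: (-inf, 0). Value = -1
Step 2: sign = +, move right. Bounds: (-1, 0). Value = -1/2
Step 3: sign = -, move left. Bounds: (-1, -1/2). Value = -3/4
Step 4: sign = +, move right. Bounds: (-3/4, -1/2). Value = -5/8
Step 5: sign = +, move right. Bounds: (-5/8, -1/2). Value = -9/16
The surreal number with sign expansion -+-++ is -9/16.

-9/16


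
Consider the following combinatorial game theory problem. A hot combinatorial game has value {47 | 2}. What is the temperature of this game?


The game is {47 | 2}, a switch {a | b} with numbers a > b.
Cooling {a | b} by t gives {a - t | b + t}, which stops being hot when a - t = b + t, i.e. at t = (a - b)/2. So the temperature of a switch is (a - b)/2.
Temperature = (Left option - Right option) / 2
= (47 - (2)) / 2
= 45 / 2
= 45/2

45/2


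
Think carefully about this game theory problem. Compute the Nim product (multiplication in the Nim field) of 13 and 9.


Nim multiplication is bilinear over XOR: (u XOR v) * w = (u*w) XOR (v*w).
So we split each operand into its bit components and XOR the pairwise Nim products.
13 = 1 + 4 + 8 (as XOR of powers of 2).
9 = 1 + 8 (as XOR of powers of 2).
Using the standard Nim-product table on single bits:
  2*2 = 3,   2*4 = 8,   2*8 = 12,
  4*4 = 6,   4*8 = 11,  8*8 = 13,
and  1*x = x (identity), k*l = l*k (commutative).
Pairwise Nim products:
  1 * 1 = 1
  1 * 8 = 8
  4 * 1 = 4
  4 * 8 = 11
  8 * 1 = 8
  8 * 8 = 13
XOR them: 1 XOR 8 XOR 4 XOR 11 XOR 8 XOR 13 = 3.
Result: 13 * 9 = 3 (in Nim).

3


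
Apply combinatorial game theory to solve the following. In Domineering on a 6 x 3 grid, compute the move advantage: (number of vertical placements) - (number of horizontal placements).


Board is 6 x 3 (rows x cols).
Left (vertical) placements: (rows-1) * cols = 5 * 3 = 15
Right (horizontal) placements: rows * (cols-1) = 6 * 2 = 12
Advantage = Left - Right = 15 - 12 = 3

3


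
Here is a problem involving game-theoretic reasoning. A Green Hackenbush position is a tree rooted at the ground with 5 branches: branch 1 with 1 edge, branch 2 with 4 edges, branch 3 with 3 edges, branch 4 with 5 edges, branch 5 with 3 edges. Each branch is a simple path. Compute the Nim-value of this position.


The tree has 5 branches from the ground vertex.
In Green Hackenbush, the Nim-value of a simple path of length k is k.
Branch 1: length 1, Nim-value = 1
Branch 2: length 4, Nim-value = 4
Branch 3: length 3, Nim-value = 3
Branch 4: length 5, Nim-value = 5
Branch 5: length 3, Nim-value = 3
Total Nim-value = XOR of all branch values:
0 XOR 1 = 1
1 XOR 4 = 5
5 XOR 3 = 6
6 XOR 5 = 3
3 XOR 3 = 0
Nim-value of the tree = 0

0


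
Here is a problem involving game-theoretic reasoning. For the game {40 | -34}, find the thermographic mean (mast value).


Game = {40 | -34}, a switch {a | b} with numbers a > b.
Its thermograph has left wall a - t and right wall b + t, which meet at t = (a - b)/2, where both equal (a + b)/2. So the mast (mean value) is at (a + b)/2.
Mean = (40 + (-34))/2 = 6/2 = 3

3


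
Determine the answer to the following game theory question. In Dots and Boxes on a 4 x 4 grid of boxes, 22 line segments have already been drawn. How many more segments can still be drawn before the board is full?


Grid: 4 x 4 boxes, i.e. 5 rows and 5 columns of dots.
Horizontal edges: (rows + 1) * cols = 5 * 4 = 20
Vertical edges: rows * (cols + 1) = 4 * 5 = 20
Total edges: 20 + 20 = 40
Edges drawn: 22
Remaining: 40 - 22 = 18

18


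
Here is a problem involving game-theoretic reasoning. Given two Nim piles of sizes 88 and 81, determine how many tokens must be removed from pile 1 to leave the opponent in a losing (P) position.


Piles: 88 and 81
Current XOR: 88 XOR 81 = 9 (non-zero, so this is an N-position).
To make the XOR zero, we need to find a move that balances the piles.
For pile 1 (size 88): target = 88 XOR 9 = 81
We reduce pile 1 from 88 to 81.
Tokens removed: 88 - 81 = 7
Verification: 81 XOR 81 = 0

7


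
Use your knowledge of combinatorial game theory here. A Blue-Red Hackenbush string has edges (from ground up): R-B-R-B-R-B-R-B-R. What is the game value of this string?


Edges (from ground): R-B-R-B-R-B-R-B-R
By Berlekamp's sign-expansion rule, a Blue-Red Hackenbush stalk has the value of the surreal number whose sign sequence is the edge sequence with B -> + and R -> -.
Sign sequence: -+-+-+-+-
Trace the sign expansion in the surreal number tree, starting from 0:
Edge 1: R (sign -) -> bounds (-inf, 0), value = -1
Edge 2: B (sign +) -> bounds (-1, 0), value = -1/2
Edge 3: R (sign -) -> bounds (-1, -1/2), value = -3/4
Edge 4: B (sign +) -> bounds (-3/4, -1/2), value = -5/8
Edge 5: R (sign -) -> bounds (-3/4, -5/8), value = -11/16
Edge 6: B (sign +) -> bounds (-11/16, -5/8), value = -21/32
Edge 7: R (sign -) -> bounds (-11/16, -21/32), value = -43/64
Edge 8: B (sign +) -> bounds (-43/64, -21/32), value = -85/128
Edge 9: R (sign -) -> bounds (-43/64, -85/128), value = -171/256
Game value = -171/256

-171/256


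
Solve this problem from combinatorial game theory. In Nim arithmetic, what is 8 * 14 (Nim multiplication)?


Nim multiplication is bilinear over XOR: (u XOR v) * w = (u*w) XOR (v*w).
So we split each operand into its bit components and XOR the pairwise Nim products.
8 = 8 (as XOR of powers of 2).
14 = 2 + 4 + 8 (as XOR of powers of 2).
Using the standard Nim-product table on single bits:
  2*2 = 3,   2*4 = 8,   2*8 = 12,
  4*4 = 6,   4*8 = 11,  8*8 = 13,
and  1*x = x (identity), k*l = l*k (commutative).
Pairwise Nim products:
  8 * 2 = 12
  8 * 4 = 11
  8 * 8 = 13
XOR them: 12 XOR 11 XOR 13 = 10.
Result: 8 * 14 = 10 (in Nim).

10


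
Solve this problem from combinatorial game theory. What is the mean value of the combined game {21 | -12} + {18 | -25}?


G1 = {21 | -12}, G2 = {18 | -25}
Each is a switch {a | b} with numbers a > b; its mean value is (a + b)/2, and mean value is additive over game sums: m(G1 + G2) = m(G1) + m(G2).
Mean of G1 = (21 + (-12))/2 = 9/2 = 9/2
Mean of G2 = (18 + (-25))/2 = -7/2 = -7/2
Mean of G1 + G2 = 9/2 + -7/2 = 1

1


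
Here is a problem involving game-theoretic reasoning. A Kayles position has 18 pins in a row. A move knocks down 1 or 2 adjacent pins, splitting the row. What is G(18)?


Kayles: a move removes 1 or 2 adjacent pins from a contiguous row.
Removing pins from a row of k leaves two independent rows (a, b) with a + b = k - 1 (one pin) or a + b = k - 2 (two pins); an end removal gives a = 0.
By Sprague-Grundy, G(k) = mex{ G(a) XOR G(b) } over all these splits. G(0) = 0.
G(1): splits (0,0):0^0=0 -> mex({0}) = 1
G(2): splits (0,1):0^1=1 (0,0):0^0=0 -> mex({0, 1}) = 2
G(3): splits (0,2):0^2=2 (1,1):1^1=0 (0,1):0^1=1 -> mex({0, 1, 2}) = 3
G(4): splits (0,3):0^3=3 (1,2):1^2=3 (0,2):0^2=2 (1,1):1^1=0 -> mex({0, 2, 3}) = 1
G(5): splits (0,4):0^1=1 (1,3):1^3=2 (2,2):2^2=0 (0,3):0^3=3 (1,2):1^2=3 -> mex({0, 1, 2, 3}) = 4
G(6) = mex({0, 1, 2, 4}) = 3
G(7) = mex({0, 1, 3, 4, 5}) = 2
G(8) = mex({0, 2, 3, 5, 6}) = 1
G(9) = mex({0, 1, 2, 3, 6, 7}) = 4
G(10) = mex({0, 1, 3, 4, 5, 7}) = 2
G(11) = mex({0, 1, 2, 3, 4, 5}) = 6
G(12) = mex({0, 1, 2, 3, 5, 6, 7}) = 4
G(13) = mex({0, 2, 3, 4, 6, 7}) = 1
G(14) = mex({0, 1, 4, 5, 6, 7}) = 2
G(15) = mex({0, 1, 2, 3, 4, 5, 6}) = 7
G(16) = mex({0, 2, 3, 5, 6, 7}) = 1
G(17) = mex({0, 1, 2, 3, 5, 6, 7}) = 4
G(18) = mex({0, 1, 2, 4, 5, 6}) = 3
Therefore G(18) = 3.

3


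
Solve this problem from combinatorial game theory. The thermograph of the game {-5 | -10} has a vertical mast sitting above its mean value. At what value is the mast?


Game = {-5 | -10}, a switch {a | b} with numbers a > b.
Its thermograph has left wall a - t and right wall b + t, which meet at t = (a - b)/2, where both equal (a + b)/2. So the mast (mean value) is at (a + b)/2.
Mean = (-5 + (-10))/2 = -15/2 = -15/2

-15/2


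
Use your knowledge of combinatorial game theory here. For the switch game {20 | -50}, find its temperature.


The game is {20 | -50}, a switch {a | b} with numbers a > b.
Cooling {a | b} by t gives {a - t | b + t}, which stops being hot when a - t = b + t, i.e. at t = (a - b)/2. So the temperature of a switch is (a - b)/2.
Temperature = (Left option - Right option) / 2
= (20 - (-50)) / 2
= 70 / 2
= 35

35


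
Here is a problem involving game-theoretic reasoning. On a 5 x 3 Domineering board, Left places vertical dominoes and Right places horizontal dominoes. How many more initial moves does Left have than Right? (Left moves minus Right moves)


Board is 5 x 3 (rows x cols).
Left (vertical) placements: (rows-1) * cols = 4 * 3 = 12
Right (horizontal) placements: rows * (cols-1) = 5 * 2 = 10
Advantage = Left - Right = 12 - 10 = 2

2


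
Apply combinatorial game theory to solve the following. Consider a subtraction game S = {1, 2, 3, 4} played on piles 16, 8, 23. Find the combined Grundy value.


Subtraction set: {1, 2, 3, 4}
For this subtraction set, G(n) = n mod 5 (period = max + 1 = 5).
Pile 1 (size 16): G(16) = 16 mod 5 = 1
Pile 2 (size 8): G(8) = 8 mod 5 = 3
Pile 3 (size 23): G(23) = 23 mod 5 = 3
Total Grundy value = XOR of all: 1 XOR 3 XOR 3 = 1

1


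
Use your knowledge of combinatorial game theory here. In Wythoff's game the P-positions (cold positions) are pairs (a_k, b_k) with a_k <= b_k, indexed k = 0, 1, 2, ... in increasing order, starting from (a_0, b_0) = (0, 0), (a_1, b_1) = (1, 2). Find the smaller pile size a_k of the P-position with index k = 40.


By Wythoff's theorem, a_k = floor(k * phi) and b_k = floor(k * phi^2) = a_k + k, where phi = (1 + sqrt(5))/2 is the golden ratio.
phi = (1 + sqrt(5))/2 = 1.618034
k = 40
k * phi = 40 * 1.618034 = 64.721360
a_40 = floor(k * phi) = 64

64


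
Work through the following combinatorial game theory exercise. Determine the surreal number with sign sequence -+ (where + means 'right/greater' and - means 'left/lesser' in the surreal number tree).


Sign expansion: -+
Rule: track bounds (lo, hi), initially (-inf, +inf). On '+', the current value becomes lo and we move to the simplest number in (value, hi): value + 1 if hi = +inf, otherwise the midpoint (value + hi)/2. On '-', the current value becomes hi and we move to value - 1 if lo = -inf, otherwise the midpoint (lo + value)/2.
Start at 0.
Step 1: sign = -, move left. Bounds: (-inf, 0). Value = -1
Step 2: sign = +, move right. Bounds: (-1, 0). Value = -1/2
The surreal number with sign expansion -+ is -1/2.

-1/2


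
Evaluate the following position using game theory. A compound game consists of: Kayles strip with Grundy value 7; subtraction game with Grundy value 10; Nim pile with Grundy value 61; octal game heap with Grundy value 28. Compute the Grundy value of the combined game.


By the Sprague-Grundy theorem, the Grundy value of a sum of games is the XOR of individual Grundy values.
Kayles strip: Grundy value = 7. Running XOR: 0 XOR 7 = 7
subtraction game: Grundy value = 10. Running XOR: 7 XOR 10 = 13
Nim pile: Grundy value = 61. Running XOR: 13 XOR 61 = 48
octal game heap: Grundy value = 28. Running XOR: 48 XOR 28 = 44
The combined Grundy value is 44.

44


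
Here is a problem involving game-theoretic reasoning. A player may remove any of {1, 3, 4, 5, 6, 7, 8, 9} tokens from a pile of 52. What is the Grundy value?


The subtraction set is S = {1, 3, 4, 5, 6, 7, 8, 9}.
G(k) = mex{ G(k - s) : s in S, s <= k }. We compute iteratively: G(0) = 0.
G(1) = mex({0}) = 1
G(2) = mex({1}) = 0
G(3) = mex({0}) = 1
G(4) = mex({0, 1}) = 2
G(5) = mex({0, 1, 2}) = 3
G(6) = mex({0, 1, 3}) = 2
G(7) = mex({0, 1, 2}) = 3
G(8) = mex({0, 1, 2, 3}) = 4
G(9) = mex({0, 1, 2, 3, 4}) = 5
G(10) = mex({0, 1, 2, 3, 5}) = 4
G(11) = mex({0, 1, 2, 3, 4}) = 5
G(12) = mex({1, 2, 3, 4, 5}) = 0
G(13) = mex({0, 2, 3, 4, 5}) = 1
G(14) = mex({1, 2, 3, 4, 5}) = 0
G(15) = mex({0, 2, 3, 4, 5}) = 1
G(16) = mex({0, 1, 3, 4, 5}) = 2
G(17) = mex({0, 1, 2, 4, 5}) = 3
G(18) = mex({0, 1, 3, 4, 5}) = 2
G(19) = mex({0, 1, 2, 4, 5}) = 3
G(20) = mex({0, 1, 2, 3, 5}) = 4
Observe that G(12)..G(20) = 0, 1, 0, 1, 2, 3, 2, 3, 4 repeats G(0)..G(8) = 0, 1, 0, 1, 2, 3, 2, 3, 4.
For k >= max(S) = 9, G(k) is determined by the previous 9 values G(k-9)..G(k-1); a window of 9 consecutive values has recurred shifted by 12, so by induction G(k + 12) = G(k) for all k >= 0: the sequence is periodic from the start with period 12.
One period: G(0..11) = 0, 1, 0, 1, 2, 3, 2, 3, 4, 5, 4, 5.
52 mod 12 = 4, so G(52) = G(4) = 2.

2


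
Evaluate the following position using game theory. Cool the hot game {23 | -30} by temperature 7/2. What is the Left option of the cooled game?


Original game: {23 | -30} (a switch {a | b} with a > b).
Cooling by t (for t below the temperature (a - b)/2 = 53/2) taxes each move by t: {a | b} cooled by t is {a - t | b + t}.
Cooling amount: t = 7/2
Cooled Left option: 23 - 7/2 = 39/2
Cooled Right option: -30 + 7/2 = -53/2
Cooled game: {39/2 | -53/2}
Left option = 39/2

39/2


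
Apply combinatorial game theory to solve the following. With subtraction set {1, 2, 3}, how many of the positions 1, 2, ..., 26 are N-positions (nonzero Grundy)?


Subtraction set S = {1, 2, 3}, so G(n) = n mod 4.
G(n) = 0 when n is a multiple of 4.
Multiples of 4 in [1, 26]: 6
N-positions (nonzero Grundy) = 26 - 6 = 20

20


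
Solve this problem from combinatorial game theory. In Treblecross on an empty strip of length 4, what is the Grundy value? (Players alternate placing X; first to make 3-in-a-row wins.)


Treblecross: place X on empty cells; 3-in-a-row wins.
Playing within two cells of an existing X lets the opponent win at once, so sensible play treats the cells i-2..i+2 around each X as dead. The player left with no safe cell loses, so this is a normal-play take-away game on strips of safe cells.
Placing X at cell i (0-indexed) of a strip of k safe cells leaves independent strips of sizes max(0, i-2) and max(0, k-i-3). Hence G(k) = mex{ G(max(0,i-2)) XOR G(max(0,k-i-3)) : 0 <= i < k }, with G(0) = 0.
G(1): splits (0,0):0^0=0 -> mex({0}) = 1
G(2): splits (0,0):0^0=0 -> mex({0}) = 1
G(3): splits (0,0):0^0=0 -> mex({0}) = 1
G(4): splits (0,1):0^1=1 (0,0):0^0=0 -> mex({0, 1}) = 2
Therefore G(4) = 2.

2


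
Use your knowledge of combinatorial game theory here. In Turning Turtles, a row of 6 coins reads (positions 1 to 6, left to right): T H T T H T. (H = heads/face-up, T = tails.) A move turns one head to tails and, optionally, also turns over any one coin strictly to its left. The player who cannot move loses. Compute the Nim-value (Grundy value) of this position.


Coins: T H T T H T
Key fact: a single head at position k behaves exactly like a Nim heap of size k (turning it to T and optionally flipping a coin at j < k corresponds to moving the heap from k to j, or to 0), and heads combine as a disjunctive sum (two heads at the same place would cancel, matching j XOR j = 0). So the Nim-value is the XOR of the 1-indexed positions of the heads.
Face-up positions (1-indexed): [2, 5]
XOR 0 with 2: 0 XOR 2 = 2
XOR 2 with 5: 2 XOR 5 = 7
Nim-value = 7

7


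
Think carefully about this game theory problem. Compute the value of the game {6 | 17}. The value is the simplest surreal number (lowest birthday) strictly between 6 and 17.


Left options: {6}, max = 6
Right options: {17}, min = 17
All options are numbers and max(Left) < min(Right), so by the simplicity theorem the value is the simplest (earliest-born) number strictly between 6 and 17.
Integers 7 through 16 all lie strictly between 6 and 17.
Among integers, the simplest (lowest birthday = smallest |n|; 0 is born on day 0, +-n on day n) is 7.
No non-integer in the interval can be simpler: if x is a non-integer in the interval, then floor(x) or ceil(x) also lies in the interval (the interval contains an integer), and both are proper prefixes of x's sign expansion, i.e. born earlier. So the game value is 7.
Game value = 7

7


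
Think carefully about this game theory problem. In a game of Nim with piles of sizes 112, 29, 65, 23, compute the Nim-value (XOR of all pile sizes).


We need the XOR (exclusive or) of all pile sizes.
After XOR-ing pile 1 (size 112): 0 XOR 112 = 112
After XOR-ing pile 2 (size 29): 112 XOR 29 = 109
After XOR-ing pile 3 (size 65): 109 XOR 65 = 44
After XOR-ing pile 4 (size 23): 44 XOR 23 = 59
The Nim-value of this position is 59.

59


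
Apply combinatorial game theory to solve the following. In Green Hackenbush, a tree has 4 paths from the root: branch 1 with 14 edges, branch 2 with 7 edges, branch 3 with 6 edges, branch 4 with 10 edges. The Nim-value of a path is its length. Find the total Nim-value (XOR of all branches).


The tree has 4 branches from the ground vertex.
In Green Hackenbush, the Nim-value of a simple path of length k is k.
Branch 1: length 14, Nim-value = 14
Branch 2: length 7, Nim-value = 7
Branch 3: length 6, Nim-value = 6
Branch 4: length 10, Nim-value = 10
Total Nim-value = XOR of all branch values:
0 XOR 14 = 14
14 XOR 7 = 9
9 XOR 6 = 15
15 XOR 10 = 5
Nim-value of the tree = 5

5


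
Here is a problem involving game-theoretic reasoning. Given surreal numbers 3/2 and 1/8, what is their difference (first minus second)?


x = 3/2, y = 1/8
Converting to common denominator: 8
x = 12/8, y = 1/8
x - y = 3/2 - 1/8 = 11/8

11/8


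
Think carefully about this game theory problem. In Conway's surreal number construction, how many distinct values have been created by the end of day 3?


Day 0: {|} = 0 is born. Count = 1.
Day n: the number of surreal numbers born by day n is 2^(n+1) - 1.
By day 0: 2^1 - 1 = 1
By day 1: 2^2 - 1 = 3
By day 2: 2^3 - 1 = 7
By day 3: 2^4 - 1 = 15
By day 3: 15 surreal numbers.

15


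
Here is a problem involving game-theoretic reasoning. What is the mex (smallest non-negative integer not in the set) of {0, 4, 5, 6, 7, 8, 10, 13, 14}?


Set = {0, 4, 5, 6, 7, 8, 10, 13, 14}
0 is in the set.
1 is NOT in the set. This is the mex.
mex = 1

1


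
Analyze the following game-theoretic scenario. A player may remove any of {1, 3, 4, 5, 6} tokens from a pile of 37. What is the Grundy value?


The subtraction set is S = {1, 3, 4, 5, 6}.
G(k) = mex{ G(k - s) : s in S, s <= k }. We compute iteratively: G(0) = 0.
G(1) = mex({0}) = 1
G(2) = mex({1}) = 0
G(3) = mex({0}) = 1
G(4) = mex({0, 1}) = 2
G(5) = mex({0, 1, 2}) = 3
G(6) = mex({0, 1, 3}) = 2
G(7) = mex({0, 1, 2}) = 3
G(8) = mex({0, 1, 2, 3}) = 4
G(9) = mex({1, 2, 3, 4}) = 0
G(10) = mex({0, 2, 3}) = 1
G(11) = mex({1, 2, 3, 4}) = 0
G(12) = mex({0, 2, 3, 4}) = 1
G(13) = mex({0, 1, 3, 4}) = 2
G(14) = mex({0, 1, 2, 4}) = 3
Observe that G(9)..G(14) = 0, 1, 0, 1, 2, 3 repeats G(0)..G(5) = 0, 1, 0, 1, 2, 3.
For k >= max(S) = 6, G(k) is determined by the previous 6 values G(k-6)..G(k-1); a window of 6 consecutive values has recurred shifted by 9, so by induction G(k + 9) = G(k) for all k >= 0: the sequence is periodic from the start with period 9.
One period: G(0..8) = 0, 1, 0, 1, 2, 3, 2, 3, 4.
37 mod 9 = 1, so G(37) = G(1) = 1.

1


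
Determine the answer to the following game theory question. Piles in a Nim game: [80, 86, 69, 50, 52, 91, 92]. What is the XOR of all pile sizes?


We need the XOR (exclusive or) of all pile sizes.
After XOR-ing pile 1 (size 80): 0 XOR 80 = 80
After XOR-ing pile 2 (size 86): 80 XOR 86 = 6
After XOR-ing pile 3 (size 69): 6 XOR 69 = 67
After XOR-ing pile 4 (size 50): 67 XOR 50 = 113
After XOR-ing pile 5 (size 52): 113 XOR 52 = 69
After XOR-ing pile 6 (size 91): 69 XOR 91 = 30
After XOR-ing pile 7 (size 92): 30 XOR 92 = 66
The Nim-value of this position is 66.

66


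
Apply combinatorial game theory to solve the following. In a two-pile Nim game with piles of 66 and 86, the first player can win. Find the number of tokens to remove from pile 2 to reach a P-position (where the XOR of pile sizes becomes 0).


Piles: 66 and 86
Current XOR: 66 XOR 86 = 20 (non-zero, so this is an N-position).
To make the XOR zero, we need to find a move that balances the piles.
For pile 2 (size 86): target = 86 XOR 20 = 66
We reduce pile 2 from 86 to 66.
Tokens removed: 86 - 66 = 20
Verification: 66 XOR 66 = 0

20


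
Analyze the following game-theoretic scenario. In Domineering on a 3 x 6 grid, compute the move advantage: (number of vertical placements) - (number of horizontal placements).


Board is 3 x 6 (rows x cols).
Left (vertical) placements: (rows-1) * cols = 2 * 6 = 12
Right (horizontal) placements: rows * (cols-1) = 3 * 5 = 15
Advantage = Left - Right = 12 - 15 = -3

-3


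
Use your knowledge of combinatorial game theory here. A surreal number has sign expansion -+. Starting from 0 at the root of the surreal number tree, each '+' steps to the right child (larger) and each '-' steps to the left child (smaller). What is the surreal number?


Sign expansion: -+
Rule: track bounds (lo, hi), initially (-inf, +inf). On '+', the current value becomes lo and we move to the simplest number in (value, hi): value + 1 if hi = +inf, otherwise the midpoint (value + hi)/2. On '-', the current value becomes hi and we move to value - 1 if lo = -inf, otherwise the midpoint (lo + value)/2.
Start at 0.
Step 1: sign = -, move left. Bounds: (-inf, 0). Value = -1
Step 2: sign = +, move right. Bounds: (-1, 0). Value = -1/2
The surreal number with sign expansion -+ is -1/2.

-1/2


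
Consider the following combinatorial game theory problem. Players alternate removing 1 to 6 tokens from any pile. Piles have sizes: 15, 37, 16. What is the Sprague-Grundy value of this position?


Subtraction set: {1, 2, 3, 4, 5, 6}
For this subtraction set, G(n) = n mod 7 (period = max + 1 = 7).
Pile 1 (size 15): G(15) = 15 mod 7 = 1
Pile 2 (size 37): G(37) = 37 mod 7 = 2
Pile 3 (size 16): G(16) = 16 mod 7 = 2
Total Grundy value = XOR of all: 1 XOR 2 XOR 2 = 1

1


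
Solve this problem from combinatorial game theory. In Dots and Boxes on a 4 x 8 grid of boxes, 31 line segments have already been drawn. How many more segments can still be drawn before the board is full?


Grid: 4 x 8 boxes, i.e. 5 rows and 9 columns of dots.
Horizontal edges: (rows + 1) * cols = 5 * 8 = 40
Vertical edges: rows * (cols + 1) = 4 * 9 = 36
Total edges: 40 + 36 = 76
Edges drawn: 31
Remaining: 76 - 31 = 45

45


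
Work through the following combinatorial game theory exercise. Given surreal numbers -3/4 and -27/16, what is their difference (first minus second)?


x = -3/4, y = -27/16
Converting to common denominator: 16
x = -12/16, y = -27/16
x - y = -3/4 - -27/16 = 15/16

15/16


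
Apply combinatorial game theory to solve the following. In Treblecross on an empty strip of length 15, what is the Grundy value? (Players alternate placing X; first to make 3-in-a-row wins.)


Treblecross: place X on empty cells; 3-in-a-row wins.
Playing within two cells of an existing X lets the opponent win at once, so sensible play treats the cells i-2..i+2 around each X as dead. The player left with no safe cell loses, so this is a normal-play take-away game on strips of safe cells.
Placing X at cell i (0-indexed) of a strip of k safe cells leaves independent strips of sizes max(0, i-2) and max(0, k-i-3). Hence G(k) = mex{ G(max(0,i-2)) XOR G(max(0,k-i-3)) : 0 <= i < k }, with G(0) = 0.
G(1): splits (0,0):0^0=0 -> mex({0}) = 1
G(2): splits (0,0):0^0=0 -> mex({0}) = 1
G(3): splits (0,0):0^0=0 -> mex({0}) = 1
G(4): splits (0,1):0^1=1 (0,0):0^0=0 -> mex({0, 1}) = 2
G(5): splits (0,2):0^1=1 (0,1):0^1=1 (0,0):0^0=0 -> mex({0, 1}) = 2
G(6) = mex({1}) = 0
G(7) = mex({0, 1, 2}) = 3
G(8) = mex({0, 1, 2}) = 3
G(9) = mex({0, 2}) = 1
G(10) = mex({0, 2, 3}) = 1
G(11) = mex({0, 3}) = 1
G(12) = mex({1, 3}) = 0
G(13) = mex({0, 1, 2, 3}) = 4
G(14) = mex({0, 1, 2}) = 3
G(15) = mex({0, 1, 2}) = 3
Therefore G(15) = 3.

3


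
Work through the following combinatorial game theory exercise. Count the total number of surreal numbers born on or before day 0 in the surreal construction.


Day 0: {|} = 0 is born. Count = 1.
Day n: the number of surreal numbers born by day n is 2^(n+1) - 1.
By day 0: 2^1 - 1 = 1
By day 0: 1 surreal numbers.

1


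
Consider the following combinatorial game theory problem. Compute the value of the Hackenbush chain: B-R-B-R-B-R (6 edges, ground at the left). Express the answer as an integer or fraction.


Edges (from ground): B-R-B-R-B-R
By Berlekamp's sign-expansion rule, a Blue-Red Hackenbush stalk has the value of the surreal number whose sign sequence is the edge sequence with B -> + and R -> -.
Sign sequence: +-+-+-
Trace the sign expansion in the surreal number tree, starting from 0:
Edge 1: B (sign +) -> bounds (0, +inf), value = 1
Edge 2: R (sign -) -> bounds (0, 1), value = 1/2
Edge 3: B (sign +) -> bounds (1/2, 1), value = 3/4
Edge 4: R (sign -) -> bounds (1/2, 3/4), value = 5/8
Edge 5: B (sign +) -> bounds (5/8, 3/4), value = 11/16
Edge 6: R (sign -) -> bounds (5/8, 11/16), value = 21/32
Game value = 21/32

21/32


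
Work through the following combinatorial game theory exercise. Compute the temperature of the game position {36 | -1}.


The game is {36 | -1}, a switch {a | b} with numbers a > b.
Cooling {a | b} by t gives {a - t | b + t}, which stops being hot when a - t = b + t, i.e. at t = (a - b)/2. So the temperature of a switch is (a - b)/2.
Temperature = (Left option - Right option) / 2
= (36 - (-1)) / 2
= 37 / 2
= 37/2

37/2


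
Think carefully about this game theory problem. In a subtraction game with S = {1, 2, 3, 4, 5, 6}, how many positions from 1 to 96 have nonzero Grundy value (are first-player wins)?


Subtraction set S = {1, 2, 3, 4, 5, 6}, so G(n) = n mod 7.
G(n) = 0 when n is a multiple of 7.
Multiples of 7 in [1, 96]: 13
N-positions (nonzero Grundy) = 96 - 13 = 83

83


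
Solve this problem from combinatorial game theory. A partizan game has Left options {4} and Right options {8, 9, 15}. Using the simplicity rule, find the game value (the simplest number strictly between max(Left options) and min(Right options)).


Left options: {4}, max = 4
Right options: {8, 9, 15}, min = 8
All options are numbers and max(Left) < min(Right), so by the simplicity theorem the value is the simplest (earliest-born) number strictly between 4 and 8.
Integers 5 through 7 all lie strictly between 4 and 8.
Among integers, the simplest (lowest birthday = smallest |n|; 0 is born on day 0, +-n on day n) is 5.
No non-integer in the interval can be simpler: if x is a non-integer in the interval, then floor(x) or ceil(x) also lies in the interval (the interval contains an integer), and both are proper prefixes of x's sign expansion, i.e. born earlier. So the game value is 5.
Game value = 5

5


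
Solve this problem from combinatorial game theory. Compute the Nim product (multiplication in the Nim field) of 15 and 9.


Nim multiplication is bilinear over XOR: (u XOR v) * w = (u*w) XOR (v*w).
So we split each operand into its bit components and XOR the pairwise Nim products.
15 = 1 + 2 + 4 + 8 (as XOR of powers of 2).
9 = 1 + 8 (as XOR of powers of 2).
Using the standard Nim-product table on single bits:
  2*2 = 3,   2*4 = 8,   2*8 = 12,
  4*4 = 6,   4*8 = 11,  8*8 = 13,
and  1*x = x (identity), k*l = l*k (commutative).
Pairwise Nim products:
  1 * 1 = 1
  1 * 8 = 8
  2 * 1 = 2
  2 * 8 = 12
  4 * 1 = 4
  4 * 8 = 11
  8 * 1 = 8
  8 * 8 = 13
XOR them: 1 XOR 8 XOR 2 XOR 12 XOR 4 XOR 11 XOR 8 XOR 13 = 13.
Result: 15 * 9 = 13 (in Nim).

13


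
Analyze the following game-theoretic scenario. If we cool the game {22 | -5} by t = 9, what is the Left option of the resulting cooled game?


Original game: {22 | -5} (a switch {a | b} with a > b).
Cooling by t (for t below the temperature (a - b)/2 = 27/2) taxes each move by t: {a | b} cooled by t is {a - t | b + t}.
Cooling amount: t = 9
Cooled Left option: 22 - 9 = 13
Cooled Right option: -5 + 9 = 4
Cooled game: {13 | 4}
Left option = 13

13


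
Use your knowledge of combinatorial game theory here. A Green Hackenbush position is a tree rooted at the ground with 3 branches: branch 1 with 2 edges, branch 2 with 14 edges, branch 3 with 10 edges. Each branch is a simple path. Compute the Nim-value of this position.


The tree has 3 branches from the ground vertex.
In Green Hackenbush, the Nim-value of a simple path of length k is k.
Branch 1: length 2, Nim-value = 2
Branch 2: length 14, Nim-value = 14
Branch 3: length 10, Nim-value = 10
Total Nim-value = XOR of all branch values:
0 XOR 2 = 2
2 XOR 14 = 12
12 XOR 10 = 6
Nim-value of the tree = 6

6


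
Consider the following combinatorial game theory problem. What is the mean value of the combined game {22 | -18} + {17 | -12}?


G1 = {22 | -18}, G2 = {17 | -12}
Each is a switch {a | b} with numbers a > b; its mean value is (a + b)/2, and mean value is additive over game sums: m(G1 + G2) = m(G1) + m(G2).
Mean of G1 = (22 + (-18))/2 = 4/2 = 2
Mean of G2 = (17 + (-12))/2 = 5/2 = 5/2
Mean of G1 + G2 = 2 + 5/2 = 9/2

9/2
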